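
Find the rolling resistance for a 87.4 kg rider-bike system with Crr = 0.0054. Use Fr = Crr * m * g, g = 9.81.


m * g = 87.4 * 9.81 = 857.394 N
Fr = 0.0054 * 857.394 = 4.63 N

4.63 N


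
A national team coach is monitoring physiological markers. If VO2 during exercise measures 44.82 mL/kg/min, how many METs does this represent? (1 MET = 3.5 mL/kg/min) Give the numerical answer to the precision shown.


METs = VO2 / 3.5 = 44.82 / 3.5 = 12.81

12.81 METs


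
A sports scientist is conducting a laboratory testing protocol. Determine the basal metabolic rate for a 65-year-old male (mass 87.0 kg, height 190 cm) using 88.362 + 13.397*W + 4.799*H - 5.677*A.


BMR = 88.362 + 13.397*87.0 + 4.799*190 - 5.677*65
= 1796.71 kcal/day

1796.71 kcal/day


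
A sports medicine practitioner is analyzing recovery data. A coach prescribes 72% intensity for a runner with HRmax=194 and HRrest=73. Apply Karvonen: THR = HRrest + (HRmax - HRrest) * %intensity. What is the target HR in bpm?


Heart rate reserve = 194 - 73 = 121
Intensity fraction = 72 / 100 = 0.72
THR = 73 + 121 * 0.72 = 160.12 bpm

160.12 bpm


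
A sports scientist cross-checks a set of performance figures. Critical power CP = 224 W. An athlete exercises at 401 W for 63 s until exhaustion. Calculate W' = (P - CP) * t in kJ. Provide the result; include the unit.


P - CP = 401 - 224 = 177 W
W' = 177 * 63 = 11151 J
= 11151 / 1000 = 11.151 kJ

11.151 kJ


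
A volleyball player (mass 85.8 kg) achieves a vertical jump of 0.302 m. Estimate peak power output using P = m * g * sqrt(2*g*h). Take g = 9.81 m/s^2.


2 * g * h = 2 * 9.81 * 0.302 = 5.92524
sqrt(5.92524) = 2.434182 m/s
P = 85.8 * 9.81 * 2.434182 = 2048.85 W

2048.85 W


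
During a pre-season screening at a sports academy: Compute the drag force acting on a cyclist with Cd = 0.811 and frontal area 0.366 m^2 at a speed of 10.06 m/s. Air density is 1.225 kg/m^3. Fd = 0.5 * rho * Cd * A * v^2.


Step 1: v^2 = 101.2036
Step 2: Fd = 0.5 * 1.225 * 0.811 * 0.366 * 101.2036
= 18.399 N

18.399 N


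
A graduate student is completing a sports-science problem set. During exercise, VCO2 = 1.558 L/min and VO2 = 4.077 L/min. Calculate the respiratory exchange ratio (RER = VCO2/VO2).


RER = VCO2 / VO2
= 1.558 / 4.077
= 0.3821

0.3821


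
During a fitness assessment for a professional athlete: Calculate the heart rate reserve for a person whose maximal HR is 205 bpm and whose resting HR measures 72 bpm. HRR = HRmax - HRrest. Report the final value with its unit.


HRmax = 205 bpm
HRrest = 72 bpm
HRR = 205 - 72 = 133 bpm

133 bpm


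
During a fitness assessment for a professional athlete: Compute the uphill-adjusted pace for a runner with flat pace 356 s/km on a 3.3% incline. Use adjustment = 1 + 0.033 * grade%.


Adjustment factor = 1 + 0.033 * 3.3 = 1.1089
Grade-adjusted pace = 356 * 1.1089 = 394.77 s/km

394.77 s/km


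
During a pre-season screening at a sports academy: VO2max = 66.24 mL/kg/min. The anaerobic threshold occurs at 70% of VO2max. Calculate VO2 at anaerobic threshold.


AT fraction = 70 / 100 = 0.7
AT VO2 = 66.24 * 0.7
= 46.37 mL/kg/min

46.37 mL/kg/min


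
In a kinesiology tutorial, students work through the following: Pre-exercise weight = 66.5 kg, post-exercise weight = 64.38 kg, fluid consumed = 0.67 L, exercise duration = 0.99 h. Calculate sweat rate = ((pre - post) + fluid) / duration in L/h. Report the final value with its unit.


Weight loss = 66.5 - 64.38 = 2.12 kg (approx L)
Total sweat = 2.12 + 0.67 = 2.79 L
Sweat rate = 2.79 / 0.99 = 2.818 L/h

2.818 L/h


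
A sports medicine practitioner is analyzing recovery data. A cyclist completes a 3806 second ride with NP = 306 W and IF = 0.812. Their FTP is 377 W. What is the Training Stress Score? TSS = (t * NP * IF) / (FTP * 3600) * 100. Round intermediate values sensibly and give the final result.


t * NP * IF = 3806 * 306 * 0.812 = 945684.432
FTP * 3600 = 1357200
TSS = (945684.432 / 1357200) * 100 = 69.68

69.68 TSS


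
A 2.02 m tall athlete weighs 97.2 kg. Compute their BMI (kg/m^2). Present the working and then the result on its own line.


height^2 = 4.0804 m^2
BMI = 97.2 / 4.0804 = 23.82 kg/m^2

23.82 kg/m^2


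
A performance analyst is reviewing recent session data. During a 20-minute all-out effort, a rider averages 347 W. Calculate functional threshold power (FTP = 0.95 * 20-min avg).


FTP = 0.95 * 347
= 329.65 W

329.65 W


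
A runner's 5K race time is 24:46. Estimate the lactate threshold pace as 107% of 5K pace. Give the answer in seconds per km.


Total race time = 24*60 + 46 = 1486 seconds
5K pace = 1486 / 5 = 297.2 sec/km
LT pace = 297.2 * 1.07 = 318.0 sec/km

318.0 s/km


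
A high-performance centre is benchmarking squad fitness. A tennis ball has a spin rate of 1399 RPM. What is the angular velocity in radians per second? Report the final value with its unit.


Convert RPM to rad/s: multiply by 2*pi and divide by 60
omega = 1399 * 2 * pi / 60
= 146.503 rad/s

146.503 rad/s


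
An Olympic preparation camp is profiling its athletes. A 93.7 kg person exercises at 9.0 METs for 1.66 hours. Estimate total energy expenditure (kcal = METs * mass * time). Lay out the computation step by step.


Energy = METs * mass(kg) * time(h)
= 9.0 * 93.7 * 1.66
= 1399.88 kcal

1399.88 kcal


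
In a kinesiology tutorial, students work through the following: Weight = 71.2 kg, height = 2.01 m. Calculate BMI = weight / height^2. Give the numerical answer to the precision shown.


height^2 = 2.01^2 = 4.0401
BMI = 71.2 / 4.0401 = 17.62 kg/m^2

17.62 kg/m^2


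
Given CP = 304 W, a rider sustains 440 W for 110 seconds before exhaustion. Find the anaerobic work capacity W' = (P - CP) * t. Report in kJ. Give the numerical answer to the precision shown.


Excess power = 440 - 304 = 136 W
Work above CP = 136 * 110 = 14960 J
W' = 14.96 kJ

14.96 kJ


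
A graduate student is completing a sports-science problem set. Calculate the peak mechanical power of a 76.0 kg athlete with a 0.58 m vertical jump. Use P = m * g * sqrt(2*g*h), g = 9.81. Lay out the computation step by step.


First, sqrt(2gh) = sqrt(2 * 9.81 * 0.58)
= sqrt(11.3796) = 3.373366 m/s
Power = 76.0 * 9.81 * 3.373366 = 2515.05 W

2515.05 W


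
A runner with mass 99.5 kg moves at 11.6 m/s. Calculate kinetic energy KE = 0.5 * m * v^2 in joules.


v^2 = 11.6^2 = 134.56
KE = 0.5 * 99.5 * 134.56
= 6694.36 J

6694.36 J


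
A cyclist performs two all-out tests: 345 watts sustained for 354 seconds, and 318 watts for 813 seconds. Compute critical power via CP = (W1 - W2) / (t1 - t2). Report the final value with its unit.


W1 = P1 * t1 = 345 * 354 = 122130 J
W2 = P2 * t2 = 318 * 813 = 258534 J
CP = (122130 - 258534) / (354 - 813)
= 297.18 W

297.18 W


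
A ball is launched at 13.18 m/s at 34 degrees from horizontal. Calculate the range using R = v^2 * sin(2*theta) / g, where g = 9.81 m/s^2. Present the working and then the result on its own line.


sin(2 * 34) = sin(68) = 0.927184
v^2 = 13.18^2 = 173.7124
R = 173.7124 * 0.927184 / 9.81
= 16.418 m

16.418 m


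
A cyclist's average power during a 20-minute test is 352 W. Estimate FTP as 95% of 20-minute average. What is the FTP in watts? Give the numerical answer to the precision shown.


FTP = 20-min power * 0.95
= 352 * 0.95
= 334.4 W

334.4 W


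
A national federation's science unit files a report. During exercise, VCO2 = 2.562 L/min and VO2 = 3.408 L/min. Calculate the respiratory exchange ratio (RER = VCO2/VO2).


RER = VCO2 / VO2
= 2.562 / 3.408
= 0.7518

0.7518


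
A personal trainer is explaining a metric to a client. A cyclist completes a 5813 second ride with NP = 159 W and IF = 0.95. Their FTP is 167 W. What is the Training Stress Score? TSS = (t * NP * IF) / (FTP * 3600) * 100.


t * NP * IF = 5813 * 159 * 0.95 = 878053.65
FTP * 3600 = 601200
TSS = (878053.65 / 601200) * 100 = 146.05

146.05 TSS


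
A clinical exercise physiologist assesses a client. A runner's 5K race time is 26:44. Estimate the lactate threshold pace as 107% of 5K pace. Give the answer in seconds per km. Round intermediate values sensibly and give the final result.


Total race time = 26*60 + 44 = 1604 seconds
5K pace = 1604 / 5 = 320.8 sec/km
LT pace = 320.8 * 1.07 = 343.26 sec/km

343.26 s/km


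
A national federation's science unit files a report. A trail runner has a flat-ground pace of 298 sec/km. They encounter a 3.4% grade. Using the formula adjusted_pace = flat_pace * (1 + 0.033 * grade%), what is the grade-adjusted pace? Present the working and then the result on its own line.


Grade factor = 1 + 0.033 * 3.4 = 1.1122
Adjusted = 298 * 1.1122 = 331.44 sec/km

331.44 s/km


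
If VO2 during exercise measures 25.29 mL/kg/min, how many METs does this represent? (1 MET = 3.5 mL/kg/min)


METs = VO2 / 3.5 = 25.29 / 3.5 = 7.23

7.23 METs


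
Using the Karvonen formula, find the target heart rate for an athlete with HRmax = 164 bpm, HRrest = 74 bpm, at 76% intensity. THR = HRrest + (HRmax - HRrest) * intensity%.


HRR = 164 - 74 = 90
THR = 74 + 90 * 0.76
= 74 + 68.4
= 142.4 bpm

142.4 bpm


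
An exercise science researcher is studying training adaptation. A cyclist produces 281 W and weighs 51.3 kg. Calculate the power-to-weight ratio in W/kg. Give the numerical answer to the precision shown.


P/W = power / mass
= 281 / 51.3
= 5.478 W/kg

5.478 W/kg


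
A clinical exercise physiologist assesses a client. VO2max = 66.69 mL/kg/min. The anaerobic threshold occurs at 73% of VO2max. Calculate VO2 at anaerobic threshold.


AT fraction = 73 / 100 = 0.73
AT VO2 = 66.69 * 0.73
= 48.68 mL/kg/min

48.68 mL/kg/min


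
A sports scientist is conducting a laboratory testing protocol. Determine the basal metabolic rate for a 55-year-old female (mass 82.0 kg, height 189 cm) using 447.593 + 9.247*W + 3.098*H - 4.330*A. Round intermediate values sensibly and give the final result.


BMR = 447.593 + 9.247*82.0 + 3.098*189 - 4.330*55
= 1553.22 kcal/day

1553.22 kcal/day


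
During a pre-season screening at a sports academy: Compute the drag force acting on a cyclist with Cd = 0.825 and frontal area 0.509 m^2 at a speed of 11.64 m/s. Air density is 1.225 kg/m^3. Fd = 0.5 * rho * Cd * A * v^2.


Step 1: v^2 = 135.4896
Step 2: Fd = 0.5 * 1.225 * 0.825 * 0.509 * 135.4896
= 34.848 N

34.848 N


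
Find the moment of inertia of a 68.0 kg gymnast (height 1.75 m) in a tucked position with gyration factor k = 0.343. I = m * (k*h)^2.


Radius of gyration = 0.343 * 1.75 = 0.60025 m
I = 68.0 * 0.60025^2
= 68.0 * 0.3603
= 24.5 kg*m^2

24.5 kg*m^2


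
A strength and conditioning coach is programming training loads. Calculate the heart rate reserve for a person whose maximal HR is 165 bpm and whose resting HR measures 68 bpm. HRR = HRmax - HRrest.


HRmax = 165 bpm
HRrest = 68 bpm
HRR = 165 - 68 = 97 bpm

97 bpm


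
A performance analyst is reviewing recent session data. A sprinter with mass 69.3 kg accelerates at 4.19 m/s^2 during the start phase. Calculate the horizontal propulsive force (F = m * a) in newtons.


F = m * a
= 69.3 * 4.19
= 290.37 N

290.37 N


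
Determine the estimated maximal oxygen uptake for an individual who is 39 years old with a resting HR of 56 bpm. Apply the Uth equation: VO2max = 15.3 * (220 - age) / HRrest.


HRmax = 220 - 39 = 181
VO2max = 15.3 * (181 / 56)
= 15.3 * 3.2321
= 49.45 mL/kg/min

49.45 mL/kg/min


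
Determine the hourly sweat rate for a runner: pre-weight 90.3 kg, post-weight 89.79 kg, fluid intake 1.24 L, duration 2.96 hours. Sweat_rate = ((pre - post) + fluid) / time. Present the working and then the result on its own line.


Mass lost = 90.3 - 89.79 = 0.51 kg
Add fluid consumed: 0.51 + 1.24 = 1.75 L total sweat
Sweat rate = 1.75 / 2.96 = 0.591 L/h

0.591 L/h


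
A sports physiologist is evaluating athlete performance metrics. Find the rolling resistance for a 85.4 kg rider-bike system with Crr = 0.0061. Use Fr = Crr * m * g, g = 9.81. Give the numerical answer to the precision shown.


m * g = 85.4 * 9.81 = 837.774 N
Fr = 0.0061 * 837.774 = 5.11 N

5.11 N


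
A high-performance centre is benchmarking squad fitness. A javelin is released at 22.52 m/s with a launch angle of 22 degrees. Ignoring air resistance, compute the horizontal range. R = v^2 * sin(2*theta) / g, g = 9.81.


Launch speed squared = 507.1504
sin(2 * 22 deg) = 0.694658
Range = 507.1504 * 0.694658 / 9.81
= 35.912 m

35.912 m


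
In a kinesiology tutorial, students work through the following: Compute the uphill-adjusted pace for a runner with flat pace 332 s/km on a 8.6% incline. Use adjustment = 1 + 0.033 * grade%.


Adjustment factor = 1 + 0.033 * 8.6 = 1.2838
Grade-adjusted pace = 332 * 1.2838 = 426.22 s/km

426.22 s/km


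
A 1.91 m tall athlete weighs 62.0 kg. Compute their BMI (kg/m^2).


height^2 = 3.6481 m^2
BMI = 62.0 / 3.6481 = 17.0 kg/m^2

17.0 kg/m^2


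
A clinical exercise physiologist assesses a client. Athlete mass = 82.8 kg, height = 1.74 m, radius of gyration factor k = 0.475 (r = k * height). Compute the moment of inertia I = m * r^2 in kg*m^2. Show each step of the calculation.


r = k * height = 0.475 * 1.74 = 0.8265 m
r^2 = 0.8265^2 = 0.683102
I = 82.8 * 0.683102 = 56.561 kg*m^2

56.561 kg*m^2


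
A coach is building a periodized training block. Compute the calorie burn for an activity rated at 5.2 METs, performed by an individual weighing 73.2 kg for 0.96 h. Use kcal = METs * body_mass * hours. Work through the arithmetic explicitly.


Product of METs and mass = 5.2 * 73.2 = 380.64
Total kcal = 380.64 * 0.96 = 365.41 kcal

365.41 kcal


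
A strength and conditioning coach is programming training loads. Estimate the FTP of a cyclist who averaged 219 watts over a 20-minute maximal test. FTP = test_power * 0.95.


FTP = 219 * 0.95 = 208.05 W

208.05 W


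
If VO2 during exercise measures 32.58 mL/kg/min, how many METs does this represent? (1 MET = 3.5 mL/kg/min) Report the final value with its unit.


METs = VO2 / 3.5 = 32.58 / 3.5 = 9.31

9.31 METs


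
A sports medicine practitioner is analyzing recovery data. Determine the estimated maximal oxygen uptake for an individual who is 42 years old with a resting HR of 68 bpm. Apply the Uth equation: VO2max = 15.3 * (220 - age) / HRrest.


HRmax = 220 - 42 = 178
VO2max = 15.3 * (178 / 68)
= 15.3 * 2.6176
= 40.05 mL/kg/min

40.05 mL/kg/min


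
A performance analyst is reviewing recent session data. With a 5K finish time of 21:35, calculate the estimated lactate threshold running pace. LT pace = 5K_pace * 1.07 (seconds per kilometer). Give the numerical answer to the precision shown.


Race duration = 1295 s for 5 km
Average pace = 1295 / 5 = 259.0 s/km
LT pace = 259.0 * 1.07
= 277.13 s/km

277.13 s/km


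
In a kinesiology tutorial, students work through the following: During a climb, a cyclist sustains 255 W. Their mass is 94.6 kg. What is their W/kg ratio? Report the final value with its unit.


Power-to-weight = 255 W / 94.6 kg
= 2.696 W/kg

2.696 W/kg


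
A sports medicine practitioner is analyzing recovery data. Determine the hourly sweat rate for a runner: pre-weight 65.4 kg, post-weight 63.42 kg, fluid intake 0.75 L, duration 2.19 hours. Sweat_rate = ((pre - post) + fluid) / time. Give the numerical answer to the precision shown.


Mass lost = 65.4 - 63.42 = 1.98 kg
Add fluid consumed: 1.98 + 0.75 = 2.73 L total sweat
Sweat rate = 2.73 / 2.19 = 1.247 L/h

1.247 L/h


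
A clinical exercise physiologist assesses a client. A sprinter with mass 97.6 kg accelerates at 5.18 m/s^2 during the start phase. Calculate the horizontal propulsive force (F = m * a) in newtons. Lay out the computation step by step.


F = m * a
= 97.6 * 5.18
= 505.57 N

505.57 N


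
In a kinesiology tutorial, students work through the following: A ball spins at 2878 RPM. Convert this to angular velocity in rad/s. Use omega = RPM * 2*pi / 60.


omega = 2878 * 2 * pi / 60
= 2878 * 6.28318531 / 60
= 18083.007 / 60
= 301.383 rad/s

301.383 rad/s


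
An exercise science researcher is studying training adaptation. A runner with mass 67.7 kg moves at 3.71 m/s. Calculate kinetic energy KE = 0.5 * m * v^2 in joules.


v^2 = 3.71^2 = 13.7641
KE = 0.5 * 67.7 * 13.7641
= 465.91 J

465.91 J


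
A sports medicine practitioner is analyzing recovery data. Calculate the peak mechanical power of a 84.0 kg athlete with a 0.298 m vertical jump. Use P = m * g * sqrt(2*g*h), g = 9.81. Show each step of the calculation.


First, sqrt(2gh) = sqrt(2 * 9.81 * 0.298)
= sqrt(5.84676) = 2.418007 m/s
Power = 84.0 * 9.81 * 2.418007 = 1992.53 W

1992.53 W


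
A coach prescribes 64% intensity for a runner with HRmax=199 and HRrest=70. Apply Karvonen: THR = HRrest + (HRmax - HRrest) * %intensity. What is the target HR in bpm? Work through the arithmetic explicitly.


Heart rate reserve = 199 - 70 = 129
Intensity fraction = 64 / 100 = 0.64
THR = 70 + 129 * 0.64 = 152.56 bpm

152.56 bpm


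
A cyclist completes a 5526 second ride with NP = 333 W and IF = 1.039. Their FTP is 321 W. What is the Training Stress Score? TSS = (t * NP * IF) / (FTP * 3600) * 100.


t * NP * IF = 5526 * 333 * 1.039 = 1911924.162
FTP * 3600 = 1155600
TSS = (1911924.162 / 1155600) * 100 = 165.45

165.45 TSS


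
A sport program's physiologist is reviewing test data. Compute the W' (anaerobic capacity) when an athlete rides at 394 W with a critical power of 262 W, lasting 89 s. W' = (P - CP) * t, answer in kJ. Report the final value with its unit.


Above-CP power = 132 W
Duration = 89 s
W' = 132 * 89 = 11748 J
Convert: 11748 / 1000 = 11.748 kJ

11.748 kJ


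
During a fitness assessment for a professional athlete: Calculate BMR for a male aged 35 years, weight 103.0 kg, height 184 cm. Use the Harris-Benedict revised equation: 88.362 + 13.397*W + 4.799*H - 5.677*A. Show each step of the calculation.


Substituting values:
W term = 13.397 * 103.0 = 1379.891
H term = 4.799 * 184 = 883.016
A term = 5.677 * 35 = 198.695
BMR = 2152.57 kcal/day

2152.57 kcal/day


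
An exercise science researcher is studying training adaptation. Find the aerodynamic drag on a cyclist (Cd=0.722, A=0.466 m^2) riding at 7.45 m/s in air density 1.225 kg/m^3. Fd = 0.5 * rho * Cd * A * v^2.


Fd = 0.5 * 1.225 * 0.722 * 0.466 * 7.45^2
= 0.5 * 1.225 * 0.722 * 0.466 * 55.5025
= 11.438 N

11.438 N


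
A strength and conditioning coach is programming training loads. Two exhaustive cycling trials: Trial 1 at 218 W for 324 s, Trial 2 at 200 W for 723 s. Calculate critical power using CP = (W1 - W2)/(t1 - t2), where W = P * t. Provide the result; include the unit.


W1 = 218 * 324 = 70632 J
W2 = 200 * 723 = 144600 J
CP = (70632 - 144600) / (324 - 723)
= -73968 / -399
= 185.38 W

185.38 W


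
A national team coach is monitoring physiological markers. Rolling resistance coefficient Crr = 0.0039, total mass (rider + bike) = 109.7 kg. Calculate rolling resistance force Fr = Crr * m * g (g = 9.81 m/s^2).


Fr = Crr * m * g
= 0.0039 * 109.7 * 9.81
= 4.197 N

4.197 N


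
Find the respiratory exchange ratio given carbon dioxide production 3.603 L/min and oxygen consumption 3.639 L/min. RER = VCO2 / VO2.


VCO2 = 3.603 L/min
VO2 = 3.639 L/min
RER = 3.603 / 3.639 = 0.9901

0.9901


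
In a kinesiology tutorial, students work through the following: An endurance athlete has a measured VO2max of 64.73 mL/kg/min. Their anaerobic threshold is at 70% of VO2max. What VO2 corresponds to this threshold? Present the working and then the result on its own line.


Anaerobic threshold VO2 = VO2max * 70%
= 64.73 * 0.7
= 45.31 mL/kg/min

45.31 mL/kg/min


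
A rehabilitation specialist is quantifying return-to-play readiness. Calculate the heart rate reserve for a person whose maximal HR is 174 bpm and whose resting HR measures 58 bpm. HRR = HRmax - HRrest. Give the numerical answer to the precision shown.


HRmax = 174 bpm
HRrest = 58 bpm
HRR = 174 - 58 = 116 bpm

116 bpm


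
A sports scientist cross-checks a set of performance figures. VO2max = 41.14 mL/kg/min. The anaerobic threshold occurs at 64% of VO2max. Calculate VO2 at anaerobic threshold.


AT fraction = 64 / 100 = 0.64
AT VO2 = 41.14 * 0.64
= 26.33 mL/kg/min

26.33 mL/kg/min


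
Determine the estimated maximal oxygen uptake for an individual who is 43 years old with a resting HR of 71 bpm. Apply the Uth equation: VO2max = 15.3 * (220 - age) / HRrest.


HRmax = 220 - 43 = 177
VO2max = 15.3 * (177 / 71)
= 15.3 * 2.493
= 38.14 mL/kg/min

38.14 mL/kg/min


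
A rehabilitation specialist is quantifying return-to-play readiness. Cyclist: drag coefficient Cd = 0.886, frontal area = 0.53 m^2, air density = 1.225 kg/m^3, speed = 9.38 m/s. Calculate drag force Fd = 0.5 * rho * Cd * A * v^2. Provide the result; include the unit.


v^2 = 9.38^2 = 87.9844
Fd = 0.5 * 1.225 * 0.886 * 0.53 * 87.9844
= 25.306 N

25.306 N


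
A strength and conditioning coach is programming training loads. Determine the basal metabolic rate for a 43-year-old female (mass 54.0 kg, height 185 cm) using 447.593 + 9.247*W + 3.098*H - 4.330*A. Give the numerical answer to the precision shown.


BMR = 447.593 + 9.247*54.0 + 3.098*185 - 4.330*43
= 1333.87 kcal/day

1333.87 kcal/day


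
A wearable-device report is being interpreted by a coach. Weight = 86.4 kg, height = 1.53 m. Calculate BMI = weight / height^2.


height^2 = 1.53^2 = 2.3409
BMI = 86.4 / 2.3409 = 36.91 kg/m^2

36.91 kg/m^2


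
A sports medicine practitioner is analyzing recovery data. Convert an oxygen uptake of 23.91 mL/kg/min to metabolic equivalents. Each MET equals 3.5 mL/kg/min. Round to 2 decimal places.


One MET = 3.5 mL/kg/min
Number of METs = 23.91 / 3.5
= 6.83 METs

6.83 METs


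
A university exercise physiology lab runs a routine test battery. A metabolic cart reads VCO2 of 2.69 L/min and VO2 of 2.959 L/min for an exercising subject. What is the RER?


RER = VCO2 / VO2 = 2.69 / 2.959 = 0.9091

0.9091


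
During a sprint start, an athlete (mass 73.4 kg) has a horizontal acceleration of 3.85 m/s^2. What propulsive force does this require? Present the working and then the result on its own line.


Propulsive force = mass * acceleration
= 73.4 kg * 3.85 m/s^2
= 282.59 N

282.59 N


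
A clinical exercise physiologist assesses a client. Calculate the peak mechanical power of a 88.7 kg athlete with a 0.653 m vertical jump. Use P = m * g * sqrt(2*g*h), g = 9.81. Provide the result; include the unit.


First, sqrt(2gh) = sqrt(2 * 9.81 * 0.653)
= sqrt(12.81186) = 3.579366 m/s
Power = 88.7 * 9.81 * 3.579366 = 3114.57 W

3114.57 W


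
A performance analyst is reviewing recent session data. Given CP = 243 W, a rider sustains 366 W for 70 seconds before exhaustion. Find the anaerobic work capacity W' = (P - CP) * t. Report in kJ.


Excess power = 366 - 243 = 123 W
Work above CP = 123 * 70 = 8610 J
W' = 8.61 kJ

8.61 kJ


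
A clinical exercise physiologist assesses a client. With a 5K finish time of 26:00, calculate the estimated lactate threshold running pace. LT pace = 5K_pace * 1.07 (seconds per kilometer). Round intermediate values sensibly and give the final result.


Race duration = 1560 s for 5 km
Average pace = 1560 / 5 = 312.0 s/km
LT pace = 312.0 * 1.07
= 333.84 s/km

333.84 s/km


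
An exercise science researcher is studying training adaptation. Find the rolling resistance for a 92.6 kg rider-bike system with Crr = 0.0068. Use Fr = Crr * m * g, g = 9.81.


m * g = 92.6 * 9.81 = 908.406 N
Fr = 0.0068 * 908.406 = 6.177 N

6.177 N


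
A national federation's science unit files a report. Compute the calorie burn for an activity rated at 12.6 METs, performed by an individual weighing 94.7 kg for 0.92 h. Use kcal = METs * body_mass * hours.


Product of METs and mass = 12.6 * 94.7 = 1193.22
Total kcal = 1193.22 * 0.92 = 1097.76 kcal

1097.76 kcal


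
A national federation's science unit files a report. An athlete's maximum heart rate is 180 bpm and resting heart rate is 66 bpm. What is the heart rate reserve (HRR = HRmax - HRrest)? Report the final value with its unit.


HRR = HRmax - HRrest
= 180 - 66
= 114 bpm

114 bpm


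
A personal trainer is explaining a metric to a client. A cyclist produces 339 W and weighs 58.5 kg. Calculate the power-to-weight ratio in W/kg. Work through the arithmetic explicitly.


P/W = power / mass
= 339 / 58.5
= 5.795 W/kg

5.795 W/kg


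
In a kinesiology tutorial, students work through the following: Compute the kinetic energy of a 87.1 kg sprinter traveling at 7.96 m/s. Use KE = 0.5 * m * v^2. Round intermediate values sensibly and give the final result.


Velocity squared = 63.3616
KE = 0.5 * 87.1 * 63.3616 = 2759.4 J

2759.4 J


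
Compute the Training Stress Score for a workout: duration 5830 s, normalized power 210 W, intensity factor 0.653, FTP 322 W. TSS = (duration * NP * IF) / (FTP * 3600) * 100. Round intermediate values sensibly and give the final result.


Product = 5830 * 210 * 0.653 = 799467.9
Base = 322 * 3600 = 1159200
TSS = 799467.9 / 1159200 * 100 = 68.97

68.97 TSS


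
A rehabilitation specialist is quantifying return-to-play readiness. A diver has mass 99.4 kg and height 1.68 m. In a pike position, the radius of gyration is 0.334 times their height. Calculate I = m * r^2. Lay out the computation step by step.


r = 0.334 * 1.68 = 0.56112 m
I = m * r^2 = 99.4 * 0.314856 = 31.297 kg*m^2

31.297 kg*m^2


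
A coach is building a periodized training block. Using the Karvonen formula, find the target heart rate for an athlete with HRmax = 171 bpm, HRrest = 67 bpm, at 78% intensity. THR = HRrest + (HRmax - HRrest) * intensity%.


HRR = 171 - 67 = 104
THR = 67 + 104 * 0.78
= 67 + 81.12
= 148.12 bpm

148.12 bpm


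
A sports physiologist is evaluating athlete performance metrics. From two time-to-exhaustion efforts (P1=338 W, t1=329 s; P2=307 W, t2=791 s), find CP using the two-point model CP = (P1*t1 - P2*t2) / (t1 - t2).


Work in trial 1 = 111202 J
Work in trial 2 = 242837 J
Delta work = -131635 J
Delta time = -462 s
CP = -131635 / -462 = 284.92 W

284.92 W


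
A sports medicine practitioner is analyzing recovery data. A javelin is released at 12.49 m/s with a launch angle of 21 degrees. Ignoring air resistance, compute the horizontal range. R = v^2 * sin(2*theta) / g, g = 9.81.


Launch speed squared = 156.0001
sin(2 * 21 deg) = 0.669131
Range = 156.0001 * 0.669131 / 9.81
= 10.641 m

10.641 m


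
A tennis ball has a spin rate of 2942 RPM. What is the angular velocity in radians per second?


Convert RPM to rad/s: multiply by 2*pi and divide by 60
omega = 2942 * 2 * pi / 60
= 308.086 rad/s

308.086 rad/s


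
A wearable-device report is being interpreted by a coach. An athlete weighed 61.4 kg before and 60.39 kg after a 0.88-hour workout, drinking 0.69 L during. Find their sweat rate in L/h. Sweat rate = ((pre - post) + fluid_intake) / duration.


Body mass change = 1.01 kg
Total sweat loss = 1.01 + 0.69 = 1.7 L
Rate = 1.7 / 0.88 = 1.932 L/h

1.932 L/h


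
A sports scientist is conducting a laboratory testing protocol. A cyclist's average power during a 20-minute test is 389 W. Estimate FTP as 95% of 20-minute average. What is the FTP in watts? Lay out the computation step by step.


FTP = 20-min power * 0.95
= 389 * 0.95
= 369.55 W

369.55 W


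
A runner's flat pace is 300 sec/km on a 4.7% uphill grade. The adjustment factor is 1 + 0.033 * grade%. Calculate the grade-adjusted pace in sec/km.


Factor = 1 + 0.033 * 4.7 = 1.1551
Adjusted pace = 300 * 1.1551
= 346.53 sec/km

346.53 s/km


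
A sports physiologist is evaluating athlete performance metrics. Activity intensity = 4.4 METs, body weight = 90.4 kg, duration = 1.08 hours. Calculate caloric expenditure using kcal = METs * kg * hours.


kcal = 4.4 * 90.4 * 1.08
= 397.76 * 1.08
= 429.58 kcal

429.58 kcal


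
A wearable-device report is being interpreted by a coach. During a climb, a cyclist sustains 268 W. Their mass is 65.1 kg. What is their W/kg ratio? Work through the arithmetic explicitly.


Power-to-weight = 268 W / 65.1 kg
= 4.117 W/kg

4.117 W/kg


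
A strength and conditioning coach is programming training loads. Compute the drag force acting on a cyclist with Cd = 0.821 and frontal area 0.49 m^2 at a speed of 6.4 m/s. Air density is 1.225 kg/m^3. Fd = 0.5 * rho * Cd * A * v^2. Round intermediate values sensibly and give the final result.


Step 1: v^2 = 40.96
Step 2: Fd = 0.5 * 1.225 * 0.821 * 0.49 * 40.96
= 10.093 N

10.093 N


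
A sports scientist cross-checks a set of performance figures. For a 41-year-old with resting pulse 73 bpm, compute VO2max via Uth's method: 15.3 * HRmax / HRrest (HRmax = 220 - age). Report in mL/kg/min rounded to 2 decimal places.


Step 1: HRmax = 220 - 41 = 179 bpm
Step 2: Ratio = 179 / 73 = 2.4521
Step 3: VO2max = 15.3 * 2.4521 = 37.52 mL/kg/min

37.52 mL/kg/min


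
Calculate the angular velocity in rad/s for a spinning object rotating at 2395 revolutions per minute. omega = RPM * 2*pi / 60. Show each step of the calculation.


omega = RPM * 2*pi / 60
= 2395 * 6.28318531 / 60
= 250.804 rad/s

250.804 rad/s


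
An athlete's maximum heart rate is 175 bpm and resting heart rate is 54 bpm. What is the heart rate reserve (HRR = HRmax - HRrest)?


HRR = HRmax - HRrest
= 175 - 54
= 121 bpm

121 bpm


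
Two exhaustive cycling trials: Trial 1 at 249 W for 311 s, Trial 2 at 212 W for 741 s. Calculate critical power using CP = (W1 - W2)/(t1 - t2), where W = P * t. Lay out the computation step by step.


W1 = 249 * 311 = 77439 J
W2 = 212 * 741 = 157092 J
CP = (77439 - 157092) / (311 - 741)
= -79653 / -430
= 185.24 W

185.24 W


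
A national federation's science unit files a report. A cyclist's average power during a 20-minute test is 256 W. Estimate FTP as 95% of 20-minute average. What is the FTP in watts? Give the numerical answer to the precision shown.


FTP = 20-min power * 0.95
= 256 * 0.95
= 243.2 W

243.2 W


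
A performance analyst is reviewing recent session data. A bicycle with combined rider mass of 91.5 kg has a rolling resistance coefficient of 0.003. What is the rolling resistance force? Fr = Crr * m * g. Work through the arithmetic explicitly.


Fr = 0.003 * 91.5 * 9.81
= 0.2745 * 9.81
= 2.693 N

2.693 N


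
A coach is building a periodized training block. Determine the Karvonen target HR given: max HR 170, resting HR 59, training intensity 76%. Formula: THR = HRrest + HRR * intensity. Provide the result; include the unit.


HRR = HRmax - HRrest = 170 - 59 = 111
THR = 59 + 111 * 0.76
= 143.36 bpm

143.36 bpm


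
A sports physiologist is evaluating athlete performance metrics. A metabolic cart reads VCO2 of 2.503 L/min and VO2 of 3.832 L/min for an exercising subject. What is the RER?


RER = VCO2 / VO2 = 2.503 / 3.832 = 0.6532

0.6532


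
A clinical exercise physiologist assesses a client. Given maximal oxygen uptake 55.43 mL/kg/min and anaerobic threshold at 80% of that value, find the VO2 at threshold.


Percentage as decimal = 0.8
VO2 at AT = 55.43 * 0.8 = 44.34 mL/kg/min

44.34 mL/kg/min


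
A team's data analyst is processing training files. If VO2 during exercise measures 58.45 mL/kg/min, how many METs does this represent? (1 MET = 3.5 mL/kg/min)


METs = VO2 / 3.5 = 58.45 / 3.5 = 16.7

16.7 METs


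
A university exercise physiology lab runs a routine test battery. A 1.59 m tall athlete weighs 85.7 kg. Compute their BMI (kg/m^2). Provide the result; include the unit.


height^2 = 2.5281 m^2
BMI = 85.7 / 2.5281 = 33.9 kg/m^2

33.9 kg/m^2


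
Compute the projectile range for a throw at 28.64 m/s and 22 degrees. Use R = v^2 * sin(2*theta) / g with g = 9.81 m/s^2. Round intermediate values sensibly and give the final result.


Two times the angle = 44 degrees
sin(44) = 0.694658
R = 820.2496 * 0.694658 / 9.81 = 58.083 m

58.083 m


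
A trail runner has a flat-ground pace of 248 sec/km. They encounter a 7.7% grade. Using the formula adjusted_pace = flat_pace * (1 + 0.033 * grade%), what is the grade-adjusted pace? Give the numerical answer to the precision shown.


Grade factor = 1 + 0.033 * 7.7 = 1.2541
Adjusted = 248 * 1.2541 = 311.02 sec/km

311.02 s/km


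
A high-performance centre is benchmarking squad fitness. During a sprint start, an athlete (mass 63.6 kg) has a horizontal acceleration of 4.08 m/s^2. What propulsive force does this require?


Propulsive force = mass * acceleration
= 63.6 kg * 4.08 m/s^2
= 259.49 N

259.49 N


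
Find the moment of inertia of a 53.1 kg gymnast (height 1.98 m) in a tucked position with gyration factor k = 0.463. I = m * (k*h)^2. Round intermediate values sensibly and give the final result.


Radius of gyration = 0.463 * 1.98 = 0.91674 m
I = 53.1 * 0.91674^2
= 53.1 * 0.840412
= 44.626 kg*m^2

44.626 kg*m^2


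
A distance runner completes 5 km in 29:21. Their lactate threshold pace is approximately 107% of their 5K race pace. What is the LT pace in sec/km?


Convert to seconds: 29 min 21 s = 1761 s
Pace per km = 1761 / 5 = 352.2 s/km
LT pace = 352.2 * 1.07 = 376.85 s/km

376.85 s/km


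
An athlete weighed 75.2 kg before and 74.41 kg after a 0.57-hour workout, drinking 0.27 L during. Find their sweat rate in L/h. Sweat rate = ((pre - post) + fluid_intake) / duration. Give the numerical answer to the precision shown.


Body mass change = 0.79 kg
Total sweat loss = 0.79 + 0.27 = 1.06 L
Rate = 1.06 / 0.57 = 1.86 L/h

1.86 L/h


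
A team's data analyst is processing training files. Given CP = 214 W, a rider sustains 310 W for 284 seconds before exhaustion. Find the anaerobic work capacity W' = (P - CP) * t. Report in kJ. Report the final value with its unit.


Excess power = 310 - 214 = 96 W
Work above CP = 96 * 284 = 27264 J
W' = 27.264 kJ

27.264 kJ


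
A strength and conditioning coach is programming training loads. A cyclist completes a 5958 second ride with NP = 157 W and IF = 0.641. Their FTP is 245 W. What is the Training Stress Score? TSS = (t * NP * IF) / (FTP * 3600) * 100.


t * NP * IF = 5958 * 157 * 0.641 = 599595.246
FTP * 3600 = 882000
TSS = (599595.246 / 882000) * 100 = 67.98

67.98 TSS


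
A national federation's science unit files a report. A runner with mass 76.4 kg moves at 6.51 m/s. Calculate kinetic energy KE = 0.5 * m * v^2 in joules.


v^2 = 6.51^2 = 42.3801
KE = 0.5 * 76.4 * 42.3801
= 1618.92 J

1618.92 J


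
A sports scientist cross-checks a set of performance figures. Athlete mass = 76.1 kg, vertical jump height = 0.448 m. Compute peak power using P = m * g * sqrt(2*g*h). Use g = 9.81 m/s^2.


sqrt(2 * 9.81 * 0.448) = sqrt(8.78976) = 2.964753 m/s
P = 76.1 * 9.81 * 2.964753
= 2213.31 W

2213.31 W


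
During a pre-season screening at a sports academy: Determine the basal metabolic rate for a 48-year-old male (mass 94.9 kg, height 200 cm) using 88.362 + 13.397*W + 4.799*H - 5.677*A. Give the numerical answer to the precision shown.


BMR = 88.362 + 13.397*94.9 + 4.799*200 - 5.677*48
= 2047.04 kcal/day

2047.04 kcal/day


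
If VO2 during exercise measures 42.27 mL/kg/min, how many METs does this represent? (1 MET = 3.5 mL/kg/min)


METs = VO2 / 3.5 = 42.27 / 3.5 = 12.08

12.08 METs


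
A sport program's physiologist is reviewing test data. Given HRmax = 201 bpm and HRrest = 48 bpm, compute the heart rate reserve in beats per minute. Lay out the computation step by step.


Heart rate reserve = maximum HR minus resting HR
HRR = 201 - 48 = 153 bpm

153 bpm


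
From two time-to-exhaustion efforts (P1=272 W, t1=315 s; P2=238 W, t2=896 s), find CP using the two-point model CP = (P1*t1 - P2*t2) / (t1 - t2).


Work in trial 1 = 85680 J
Work in trial 2 = 213248 J
Delta work = -127568 J
Delta time = -581 s
CP = -127568 / -581 = 219.57 W

219.57 W


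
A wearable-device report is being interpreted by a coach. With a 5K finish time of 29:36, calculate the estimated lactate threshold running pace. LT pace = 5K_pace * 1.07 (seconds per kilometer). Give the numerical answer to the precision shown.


Race duration = 1776 s for 5 km
Average pace = 1776 / 5 = 355.2 s/km
LT pace = 355.2 * 1.07
= 380.06 s/km

380.06 s/km


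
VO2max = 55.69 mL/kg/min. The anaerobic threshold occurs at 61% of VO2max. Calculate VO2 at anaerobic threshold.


AT fraction = 61 / 100 = 0.61
AT VO2 = 55.69 * 0.61
= 33.97 mL/kg/min

33.97 mL/kg/min


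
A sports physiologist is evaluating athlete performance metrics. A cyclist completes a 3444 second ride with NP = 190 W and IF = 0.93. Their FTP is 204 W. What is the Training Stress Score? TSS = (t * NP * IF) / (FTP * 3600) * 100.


t * NP * IF = 3444 * 190 * 0.93 = 608554.8
FTP * 3600 = 734400
TSS = (608554.8 / 734400) * 100 = 82.86

82.86 TSS


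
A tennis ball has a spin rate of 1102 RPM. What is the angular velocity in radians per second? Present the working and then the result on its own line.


Convert RPM to rad/s: multiply by 2*pi and divide by 60
omega = 1102 * 2 * pi / 60
= 115.401 rad/s

115.401 rad/s


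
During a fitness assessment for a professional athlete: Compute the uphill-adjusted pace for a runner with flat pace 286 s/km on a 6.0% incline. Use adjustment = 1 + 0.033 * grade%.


Adjustment factor = 1 + 0.033 * 6.0 = 1.198
Grade-adjusted pace = 286 * 1.198 = 342.63 s/km

342.63 s/km


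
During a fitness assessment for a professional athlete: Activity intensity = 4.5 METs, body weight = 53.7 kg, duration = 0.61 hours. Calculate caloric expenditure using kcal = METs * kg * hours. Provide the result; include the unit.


kcal = 4.5 * 53.7 * 0.61
= 241.65 * 0.61
= 147.41 kcal

147.41 kcal


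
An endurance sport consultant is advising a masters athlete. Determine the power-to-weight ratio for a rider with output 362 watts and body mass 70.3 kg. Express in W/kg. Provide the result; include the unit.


P/W = 362 / 70.3 = 5.149 W/kg

5.149 W/kg


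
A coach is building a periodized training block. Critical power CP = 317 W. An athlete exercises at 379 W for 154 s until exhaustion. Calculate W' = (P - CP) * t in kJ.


P - CP = 379 - 317 = 62 W
W' = 62 * 154 = 9548 J
= 9548 / 1000 = 9.548 kJ

9.548 kJ


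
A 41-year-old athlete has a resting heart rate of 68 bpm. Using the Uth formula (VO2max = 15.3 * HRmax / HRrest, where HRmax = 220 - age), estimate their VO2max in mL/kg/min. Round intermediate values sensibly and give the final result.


HRmax = 220 - 41 = 179 bpm
Ratio = HRmax / HRrest = 179 / 68 = 2.6324
VO2max = 15.3 * 2.6324 = 40.28 mL/kg/min

40.28 mL/kg/min


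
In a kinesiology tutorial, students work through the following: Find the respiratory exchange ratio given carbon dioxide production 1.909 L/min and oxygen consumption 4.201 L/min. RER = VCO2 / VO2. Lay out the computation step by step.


VCO2 = 1.909 L/min
VO2 = 4.201 L/min
RER = 1.909 / 4.201 = 0.4544

0.4544


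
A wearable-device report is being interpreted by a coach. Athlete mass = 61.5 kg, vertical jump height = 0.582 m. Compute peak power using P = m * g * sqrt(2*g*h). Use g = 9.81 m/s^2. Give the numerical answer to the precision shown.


sqrt(2 * 9.81 * 0.582) = sqrt(11.41884) = 3.379177 m/s
P = 61.5 * 9.81 * 3.379177
= 2038.71 W

2038.71 W


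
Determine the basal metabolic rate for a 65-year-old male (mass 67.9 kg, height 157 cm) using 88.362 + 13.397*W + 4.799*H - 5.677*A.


BMR = 88.362 + 13.397*67.9 + 4.799*157 - 5.677*65
= 1382.46 kcal/day

1382.46 kcal/day


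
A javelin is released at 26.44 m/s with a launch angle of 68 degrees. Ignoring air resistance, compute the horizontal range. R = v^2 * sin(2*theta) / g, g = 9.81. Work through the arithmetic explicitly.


Launch speed squared = 699.0736
sin(2 * 68 deg) = 0.694658
Range = 699.0736 * 0.694658 / 9.81
= 49.502 m

49.502 m


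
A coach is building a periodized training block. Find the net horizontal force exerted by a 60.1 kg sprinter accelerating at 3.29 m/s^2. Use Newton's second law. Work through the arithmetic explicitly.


Newton's second law: F = m * a
F = 60.1 * 3.29 = 197.73 N

197.73 N
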